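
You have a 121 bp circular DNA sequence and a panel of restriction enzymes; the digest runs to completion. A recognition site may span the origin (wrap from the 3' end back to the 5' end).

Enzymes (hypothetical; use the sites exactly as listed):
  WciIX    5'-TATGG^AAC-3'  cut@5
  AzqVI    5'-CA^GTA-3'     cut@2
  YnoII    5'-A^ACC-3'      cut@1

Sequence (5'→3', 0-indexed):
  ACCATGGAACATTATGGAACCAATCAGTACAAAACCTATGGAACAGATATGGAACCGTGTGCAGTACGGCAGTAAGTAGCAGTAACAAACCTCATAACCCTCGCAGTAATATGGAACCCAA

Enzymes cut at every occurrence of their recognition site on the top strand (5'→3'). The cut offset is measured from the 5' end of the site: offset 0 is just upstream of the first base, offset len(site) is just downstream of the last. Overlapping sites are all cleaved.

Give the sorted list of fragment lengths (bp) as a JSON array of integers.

[1,1,1,6,7,7,8,8,8,8,9,9,10,10,11,17]

Scan for sites:
  WciIX TATGGAAC/5: at [12, 36, 47, 109] ⇒ [17, 41, 52, 114]
  AzqVI CAGTA/2: at [24, 61, 69, 79, 103] ⇒ [26, 63, 71, 81, 105]
  YnoII AACC/1: at [17, 32, 52, 87, 95, 114, 120] ⇒ [0, 18, 33, 53, 88, 96, 115]

Pooled cuts: [0, 17, 18, 26, 33, 41, 52, 53, 63, 71, 81, 88, 96, 105, 114, 115]

Fragment lengths:
  0→17: 17 bp
  17→18: 1 bp
  18→26: 8 bp
  26→33: 7 bp
  33→41: 8 bp
  41→52: 11 bp
  52→53: 1 bp
  53→63: 10 bp
  63→71: 8 bp
  71→81: 10 bp
  81→88: 7 bp
  88→96: 8 bp
  96→105: 9 bp
  105→114: 9 bp
  114→115: 1 bp
  115→0 (wrap): 121-115+0 = 6 bp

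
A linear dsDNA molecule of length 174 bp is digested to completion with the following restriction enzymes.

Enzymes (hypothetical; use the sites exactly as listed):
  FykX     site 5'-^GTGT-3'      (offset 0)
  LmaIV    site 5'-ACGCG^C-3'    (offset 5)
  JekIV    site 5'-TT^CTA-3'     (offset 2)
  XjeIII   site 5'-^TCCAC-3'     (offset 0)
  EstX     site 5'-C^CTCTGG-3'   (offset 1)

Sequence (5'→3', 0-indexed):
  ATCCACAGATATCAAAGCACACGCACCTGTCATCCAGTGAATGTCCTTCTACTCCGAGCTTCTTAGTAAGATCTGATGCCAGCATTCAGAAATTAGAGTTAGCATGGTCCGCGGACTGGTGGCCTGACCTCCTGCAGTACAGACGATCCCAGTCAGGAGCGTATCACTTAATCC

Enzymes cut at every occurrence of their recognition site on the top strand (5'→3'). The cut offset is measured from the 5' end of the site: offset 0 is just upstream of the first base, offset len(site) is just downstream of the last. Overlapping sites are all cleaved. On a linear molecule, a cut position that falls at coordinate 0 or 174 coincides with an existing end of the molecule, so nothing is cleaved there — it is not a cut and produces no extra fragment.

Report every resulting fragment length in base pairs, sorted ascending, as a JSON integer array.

[1,47,126]

Site scan:
  FykX (GTGT, off=0): no sites
  LmaIV (ACGCGC, off=5): no sites
  JekIV (TTCTA, off=2): starts [46] → cuts [48]
  XjeIII (TCCAC, off=0): starts [1] → cuts [1]
  EstX (CCTCTGG, off=1): no sites

All cut coordinates (distinct, sorted): [1, 48]

Fragments:
  [0,1): 1 bp
  [1,48): 47 bp
  [48,174): 126 bp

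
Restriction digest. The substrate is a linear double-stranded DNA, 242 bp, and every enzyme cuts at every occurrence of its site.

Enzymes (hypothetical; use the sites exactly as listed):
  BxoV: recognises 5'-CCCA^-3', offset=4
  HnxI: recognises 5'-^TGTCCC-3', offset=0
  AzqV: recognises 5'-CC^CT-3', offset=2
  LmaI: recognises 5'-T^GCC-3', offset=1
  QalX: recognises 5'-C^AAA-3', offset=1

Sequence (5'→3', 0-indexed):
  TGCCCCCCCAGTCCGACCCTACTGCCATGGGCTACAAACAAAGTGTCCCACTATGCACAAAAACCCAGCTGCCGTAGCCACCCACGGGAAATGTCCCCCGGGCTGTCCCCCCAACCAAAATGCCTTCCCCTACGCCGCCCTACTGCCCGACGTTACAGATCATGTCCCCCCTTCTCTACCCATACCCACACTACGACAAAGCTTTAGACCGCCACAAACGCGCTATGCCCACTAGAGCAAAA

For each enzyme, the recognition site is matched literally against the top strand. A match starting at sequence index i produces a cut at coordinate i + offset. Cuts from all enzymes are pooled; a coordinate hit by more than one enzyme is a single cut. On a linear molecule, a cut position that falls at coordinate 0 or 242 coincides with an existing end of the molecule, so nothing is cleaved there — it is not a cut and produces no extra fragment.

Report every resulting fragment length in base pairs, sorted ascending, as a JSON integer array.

Per-enzyme occurrences:
  BxoV (CCCA, off=4): starts [6, 46, 63, 80, 109, 178, 184, 227] → cuts [10, 50, 67, 84, 113, 182, 188, 231]
  HnxI (TGTCCC, off=0): starts [43, 91, 103, 162] → cuts [43, 91, 103, 162]
  AzqV (CCCT, off=2): starts [16, 127, 137, 168] → cuts [18, 129, 139, 170]
  LmaI (TGCC, off=1): starts [0, 22, 69, 120, 143, 225] → cuts [1, 23, 70, 121, 144, 226]
  QalX (CAAA, off=1): starts [34, 38, 57, 115, 196, 214, 237] → cuts [35, 39, 58, 116, 197, 215, 238]

Pooled cuts: [1, 10, 18, 23, 35, 39, 43, 50, 58, 67, 70, 84, 91, 103, 113, 116, 121, 129, 139, 144, 162, 170, 182, 188, 197, 215, 226, 231, 238]

Fragments:
  [0,1): 1 bp
  [1,10): 9 bp
  [10,18): 8 bp
  [18,23): 5 bp
  [23,35): 12 bp
  [35,39): 4 bp
  [39,43): 4 bp
  [43,50): 7 bp
  [50,58): 8 bp
  [58,67): 9 bp
  [67,70): 3 bp
  [70,84): 14 bp
  [84,91): 7 bp
  [91,103): 12 bp
  [103,113): 10 bp
  [113,116): 3 bp
  [116,121): 5 bp
  [121,129): 8 bp
  [129,139): 10 bp
  [139,144): 5 bp
  [144,162): 18 bp
  [162,170): 8 bp
  [170,182): 12 bp
  [182,188): 6 bp
  [188,197): 9 bp
  [197,215): 18 bp
  [215,226): 11 bp
  [226,231): 5 bp
  [231,238): 7 bp
  [238,242): 4 bp

[1,3,3,4,4,4,5,5,5,5,6,7,7,7,8,8,8,8,9,9,9,10,10,11,12,12,12,14,18,18]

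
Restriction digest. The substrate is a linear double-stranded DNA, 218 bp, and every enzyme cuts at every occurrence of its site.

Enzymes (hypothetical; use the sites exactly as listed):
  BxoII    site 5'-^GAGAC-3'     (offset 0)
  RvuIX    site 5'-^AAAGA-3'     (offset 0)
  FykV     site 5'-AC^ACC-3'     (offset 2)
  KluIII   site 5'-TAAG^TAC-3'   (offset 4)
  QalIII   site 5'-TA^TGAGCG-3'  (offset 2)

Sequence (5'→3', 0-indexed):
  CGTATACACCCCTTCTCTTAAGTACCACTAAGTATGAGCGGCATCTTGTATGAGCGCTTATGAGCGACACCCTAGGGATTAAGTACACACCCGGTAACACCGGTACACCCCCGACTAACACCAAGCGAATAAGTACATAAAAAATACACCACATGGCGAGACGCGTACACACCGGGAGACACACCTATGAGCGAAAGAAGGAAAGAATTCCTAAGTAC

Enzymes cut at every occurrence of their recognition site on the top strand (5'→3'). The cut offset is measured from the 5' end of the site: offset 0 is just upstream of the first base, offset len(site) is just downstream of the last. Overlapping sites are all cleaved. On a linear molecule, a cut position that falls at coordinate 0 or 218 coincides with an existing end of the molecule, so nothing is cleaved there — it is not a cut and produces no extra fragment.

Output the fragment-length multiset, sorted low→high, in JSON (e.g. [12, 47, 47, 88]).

[3,5,5,5,6,7,7,8,8,8,10,10,10,12,13,13,14,14,14,15,15,16]

Site scan:
  BxoII (GAGAC, off=0): starts [157, 175] → cuts [157, 175]
  RvuIX (AAAGA, off=0): starts [193, 201] → cuts [193, 201]
  FykV (ACACC, off=2): starts [5, 66, 86, 96, 104, 117, 145, 168, 180] → cuts [7, 68, 88, 98, 106, 119, 147, 170, 182]
  KluIII (TAAGTAC, off=4): starts [18, 79, 129, 211] → cuts [22, 83, 133, 215]
  QalIII (TATGAGCG, off=2): starts [32, 48, 58, 185] → cuts [34, 50, 60, 187]

Pooled cuts: [7, 22, 34, 50, 60, 68, 83, 88, 98, 106, 119, 133, 147, 157, 170, 175, 182, 187, 193, 201, 215]

Fragment lengths:
  [0,7): 7 bp
  [7,22): 15 bp
  [22,34): 12 bp
  [34,50): 16 bp
  [50,60): 10 bp
  [60,68): 8 bp
  [68,83): 15 bp
  [83,88): 5 bp
  [88,98): 10 bp
  [98,106): 8 bp
  [106,119): 13 bp
  [119,133): 14 bp
  [133,147): 14 bp
  [147,157): 10 bp
  [157,170): 13 bp
  [170,175): 5 bp
  [175,182): 7 bp
  [182,187): 5 bp
  [187,193): 6 bp
  [193,201): 8 bp
  [201,215): 14 bp
  [215,218): 3 bp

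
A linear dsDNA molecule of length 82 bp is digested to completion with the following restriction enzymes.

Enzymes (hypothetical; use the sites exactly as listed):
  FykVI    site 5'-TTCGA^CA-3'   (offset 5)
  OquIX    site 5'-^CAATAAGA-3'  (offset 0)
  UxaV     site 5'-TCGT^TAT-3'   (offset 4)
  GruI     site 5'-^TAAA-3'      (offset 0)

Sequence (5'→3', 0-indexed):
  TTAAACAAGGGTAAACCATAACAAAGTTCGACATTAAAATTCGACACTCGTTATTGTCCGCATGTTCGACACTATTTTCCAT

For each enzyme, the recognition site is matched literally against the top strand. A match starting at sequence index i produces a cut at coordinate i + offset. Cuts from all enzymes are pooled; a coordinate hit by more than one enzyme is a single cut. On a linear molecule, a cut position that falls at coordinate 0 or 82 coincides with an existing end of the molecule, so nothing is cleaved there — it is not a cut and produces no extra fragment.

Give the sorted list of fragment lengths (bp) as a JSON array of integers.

[1,3,7,10,10,13,18,20]

Scan for sites:
  FykVI TTCGACA/5: at [26, 39, 64] ⇒ [31, 44, 69]
  OquIX (CAATAAGA, off=0): no sites
  UxaV TCGTTAT/4: at [47] ⇒ [51]
  GruI TAAA/0: at [1, 11, 34] ⇒ [1, 11, 34]

Pooled cuts: [1, 11, 31, 34, 44, 51, 69]

Fragments:
  [0,1): 1 bp
  [1,11): 10 bp
  [11,31): 20 bp
  [31,34): 3 bp
  [34,44): 10 bp
  [44,51): 7 bp
  [51,69): 18 bp
  [69,82): 13 bp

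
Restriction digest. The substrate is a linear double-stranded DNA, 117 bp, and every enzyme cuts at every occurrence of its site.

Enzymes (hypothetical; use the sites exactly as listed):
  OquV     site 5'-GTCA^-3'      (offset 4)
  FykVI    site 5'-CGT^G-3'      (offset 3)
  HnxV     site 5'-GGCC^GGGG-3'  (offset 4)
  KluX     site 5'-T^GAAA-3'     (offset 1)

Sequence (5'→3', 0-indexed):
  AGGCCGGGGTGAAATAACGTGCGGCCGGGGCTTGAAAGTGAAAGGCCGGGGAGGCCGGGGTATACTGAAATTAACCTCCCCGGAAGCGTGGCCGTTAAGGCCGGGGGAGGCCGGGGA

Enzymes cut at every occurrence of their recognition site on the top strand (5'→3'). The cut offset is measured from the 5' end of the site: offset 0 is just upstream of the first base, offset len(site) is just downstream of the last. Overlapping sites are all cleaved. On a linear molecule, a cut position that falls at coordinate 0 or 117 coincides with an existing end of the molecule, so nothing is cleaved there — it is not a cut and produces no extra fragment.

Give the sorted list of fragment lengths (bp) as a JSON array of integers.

[5,5,5,6,6,7,8,9,10,10,10,13,23]

Scan for sites:
  OquV (GTCA, off=4): no sites
  FykVI CGTG/3: at [17, 86] ⇒ [20, 89]
  HnxV GGCCGGGG/4: at [1, 22, 43, 52, 98, 108] ⇒ [5, 26, 47, 56, 102, 112]
  KluX TGAAA/1: at [9, 32, 38, 65] ⇒ [10, 33, 39, 66]

Pooled cuts: [5, 10, 20, 26, 33, 39, 47, 56, 66, 89, 102, 112]

Fragments:
  [0,5): 5 bp
  [5,10): 5 bp
  [10,20): 10 bp
  [20,26): 6 bp
  [26,33): 7 bp
  [33,39): 6 bp
  [39,47): 8 bp
  [47,56): 9 bp
  [56,66): 10 bp
  [66,89): 23 bp
  [89,102): 13 bp
  [102,112): 10 bp
  [112,117): 5 bp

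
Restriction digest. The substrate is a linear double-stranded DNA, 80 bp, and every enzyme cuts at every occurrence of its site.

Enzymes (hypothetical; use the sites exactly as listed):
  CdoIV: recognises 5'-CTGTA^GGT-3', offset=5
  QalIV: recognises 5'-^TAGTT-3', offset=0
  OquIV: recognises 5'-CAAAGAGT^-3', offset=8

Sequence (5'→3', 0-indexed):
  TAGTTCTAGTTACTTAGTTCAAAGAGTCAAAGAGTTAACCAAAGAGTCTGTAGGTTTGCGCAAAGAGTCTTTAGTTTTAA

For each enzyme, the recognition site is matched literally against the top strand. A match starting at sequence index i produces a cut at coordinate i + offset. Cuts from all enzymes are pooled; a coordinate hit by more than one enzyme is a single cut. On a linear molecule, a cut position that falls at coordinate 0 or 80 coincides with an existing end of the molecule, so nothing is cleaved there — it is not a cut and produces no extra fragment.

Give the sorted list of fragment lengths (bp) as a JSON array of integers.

Per-enzyme occurrences:
  CdoIV (CTGTAGGT, off=5): starts [47] → cuts [52]
  QalIV (TAGTT, off=0): starts [0, 6, 14, 71] → cuts [6, 14, 71] (position 0 is a terminus of the linear molecule — no cut)
  OquIV (CAAAGAGT, off=8): starts [19, 27, 39, 60] → cuts [27, 35, 47, 68]

All cut coordinates (distinct, sorted): [6, 14, 27, 35, 47, 52, 68, 71]

Fragments:
  [0,6): 6 bp
  [6,14): 8 bp
  [14,27): 13 bp
  [27,35): 8 bp
  [35,47): 12 bp
  [47,52): 5 bp
  [52,68): 16 bp
  [68,71): 3 bp
  [71,80): 9 bp

[3,5,6,8,8,9,12,13,16]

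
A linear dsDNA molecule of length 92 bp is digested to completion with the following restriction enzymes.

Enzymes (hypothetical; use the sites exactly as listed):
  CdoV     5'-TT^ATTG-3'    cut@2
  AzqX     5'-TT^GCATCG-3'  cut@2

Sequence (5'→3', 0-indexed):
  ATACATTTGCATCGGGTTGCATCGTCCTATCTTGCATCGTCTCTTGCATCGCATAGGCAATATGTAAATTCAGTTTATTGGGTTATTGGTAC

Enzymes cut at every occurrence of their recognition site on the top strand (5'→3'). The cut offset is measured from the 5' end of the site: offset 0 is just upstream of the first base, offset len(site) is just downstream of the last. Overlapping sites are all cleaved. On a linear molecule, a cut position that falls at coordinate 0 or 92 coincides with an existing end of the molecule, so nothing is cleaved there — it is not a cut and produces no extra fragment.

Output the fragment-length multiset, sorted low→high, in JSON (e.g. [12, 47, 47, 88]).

Site scan:
  CdoV (TTATTG, off=2): starts [74, 82] → cuts [76, 84]
  AzqX (TTGCATCG, off=2): starts [6, 16, 31, 43] → cuts [8, 18, 33, 45]

Pooled cuts: [8, 18, 33, 45, 76, 84]

Fragments:
  [0,8): 8 bp
  [8,18): 10 bp
  [18,33): 15 bp
  [33,45): 12 bp
  [45,76): 31 bp
  [76,84): 8 bp
  [84,92): 8 bp

[8,8,8,10,12,15,31]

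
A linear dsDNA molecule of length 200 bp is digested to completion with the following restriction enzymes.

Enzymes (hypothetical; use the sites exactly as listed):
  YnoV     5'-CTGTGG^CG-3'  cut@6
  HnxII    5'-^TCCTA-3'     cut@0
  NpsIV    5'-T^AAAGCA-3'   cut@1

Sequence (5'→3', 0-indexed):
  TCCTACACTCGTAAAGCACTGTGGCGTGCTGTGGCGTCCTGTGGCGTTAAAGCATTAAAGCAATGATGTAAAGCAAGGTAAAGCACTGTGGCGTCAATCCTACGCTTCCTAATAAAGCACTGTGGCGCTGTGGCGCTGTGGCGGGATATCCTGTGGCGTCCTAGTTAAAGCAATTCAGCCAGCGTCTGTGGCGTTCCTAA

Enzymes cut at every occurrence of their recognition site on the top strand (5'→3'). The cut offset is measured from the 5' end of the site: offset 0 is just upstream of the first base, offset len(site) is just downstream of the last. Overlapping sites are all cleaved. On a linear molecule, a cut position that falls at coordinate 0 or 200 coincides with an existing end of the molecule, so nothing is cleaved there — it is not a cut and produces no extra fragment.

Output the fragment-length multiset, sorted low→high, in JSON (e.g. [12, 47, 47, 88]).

[2,3,4,6,6,7,8,8,8,8,9,10,10,10,12,12,12,12,13,15,25]

Site scan:
  YnoV (CTGTGGCG, off=6): starts [18, 28, 38, 85, 119, 127, 135, 150, 185] → cuts [24, 34, 44, 91, 125, 133, 141, 156, 191]
  HnxII (TCCTA, off=0): starts [0, 97, 106, 158, 194] → cuts [97, 106, 158, 194] (position 0 is a terminus of the linear molecule — no cut)
  NpsIV (TAAAGCA, off=1): starts [11, 47, 55, 68, 78, 112, 165] → cuts [12, 48, 56, 69, 79, 113, 166]

All cut coordinates (distinct, sorted): [12, 24, 34, 44, 48, 56, 69, 79, 91, 97, 106, 113, 125, 133, 141, 156, 158, 166, 191, 194]

Fragments:
  [0,12): 12 bp
  [12,24): 12 bp
  [24,34): 10 bp
  [34,44): 10 bp
  [44,48): 4 bp
  [48,56): 8 bp
  [56,69): 13 bp
  [69,79): 10 bp
  [79,91): 12 bp
  [91,97): 6 bp
  [97,106): 9 bp
  [106,113): 7 bp
  [113,125): 12 bp
  [125,133): 8 bp
  [133,141): 8 bp
  [141,156): 15 bp
  [156,158): 2 bp
  [158,166): 8 bp
  [166,191): 25 bp
  [191,194): 3 bp
  [194,200): 6 bp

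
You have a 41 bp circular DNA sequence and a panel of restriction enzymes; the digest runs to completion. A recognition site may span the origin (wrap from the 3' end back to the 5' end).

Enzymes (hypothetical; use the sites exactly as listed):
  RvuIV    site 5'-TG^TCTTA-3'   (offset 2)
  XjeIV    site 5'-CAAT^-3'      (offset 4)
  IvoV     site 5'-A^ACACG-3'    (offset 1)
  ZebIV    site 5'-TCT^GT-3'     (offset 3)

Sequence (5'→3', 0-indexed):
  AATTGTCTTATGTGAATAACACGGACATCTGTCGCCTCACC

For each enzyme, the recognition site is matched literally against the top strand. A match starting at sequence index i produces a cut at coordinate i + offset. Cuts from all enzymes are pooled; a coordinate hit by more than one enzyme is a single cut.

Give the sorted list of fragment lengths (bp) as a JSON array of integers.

Per-enzyme occurrences:
  RvuIV (TGTCTTA, off=2): starts [3] → cuts [5]
  XjeIV (CAAT, off=4): starts [40] → cuts [3]
  IvoV (AACACG, off=1): starts [17] → cuts [18]
  ZebIV (TCTGT, off=3): starts [27] → cuts [30]

All cut coordinates (distinct, sorted): [3, 5, 18, 30]

Fragments:
  3→5: 2 bp
  5→18: 13 bp
  18→30: 12 bp
  30→3 (wrap): 41-30+3 = 14 bp

[2,12,13,14]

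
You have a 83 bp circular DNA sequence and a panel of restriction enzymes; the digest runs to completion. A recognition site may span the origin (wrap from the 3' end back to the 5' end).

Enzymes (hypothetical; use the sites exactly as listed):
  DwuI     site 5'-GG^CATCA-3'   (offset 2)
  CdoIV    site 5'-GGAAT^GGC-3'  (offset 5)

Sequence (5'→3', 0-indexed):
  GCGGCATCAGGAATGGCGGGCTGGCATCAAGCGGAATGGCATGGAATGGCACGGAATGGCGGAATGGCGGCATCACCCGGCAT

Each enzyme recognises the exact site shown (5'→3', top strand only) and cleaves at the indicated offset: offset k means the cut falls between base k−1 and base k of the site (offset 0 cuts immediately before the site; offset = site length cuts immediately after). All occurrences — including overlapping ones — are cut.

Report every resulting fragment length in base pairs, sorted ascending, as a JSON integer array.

[5,8,10,10,10,10,13,17]

Site scan:
  DwuI (GGCATCA, off=2): starts [2, 22, 68] → cuts [4, 24, 70]
  CdoIV (GGAATGGC, off=5): starts [9, 32, 42, 52, 60] → cuts [14, 37, 47, 57, 65]

Pooled cuts: [4, 14, 24, 37, 47, 57, 65, 70]

Fragment lengths:
  4→14: 10 bp
  14→24: 10 bp
  24→37: 13 bp
  37→47: 10 bp
  47→57: 10 bp
  57→65: 8 bp
  65→70: 5 bp
  70→4 (wrap): 83-70+4 = 17 bp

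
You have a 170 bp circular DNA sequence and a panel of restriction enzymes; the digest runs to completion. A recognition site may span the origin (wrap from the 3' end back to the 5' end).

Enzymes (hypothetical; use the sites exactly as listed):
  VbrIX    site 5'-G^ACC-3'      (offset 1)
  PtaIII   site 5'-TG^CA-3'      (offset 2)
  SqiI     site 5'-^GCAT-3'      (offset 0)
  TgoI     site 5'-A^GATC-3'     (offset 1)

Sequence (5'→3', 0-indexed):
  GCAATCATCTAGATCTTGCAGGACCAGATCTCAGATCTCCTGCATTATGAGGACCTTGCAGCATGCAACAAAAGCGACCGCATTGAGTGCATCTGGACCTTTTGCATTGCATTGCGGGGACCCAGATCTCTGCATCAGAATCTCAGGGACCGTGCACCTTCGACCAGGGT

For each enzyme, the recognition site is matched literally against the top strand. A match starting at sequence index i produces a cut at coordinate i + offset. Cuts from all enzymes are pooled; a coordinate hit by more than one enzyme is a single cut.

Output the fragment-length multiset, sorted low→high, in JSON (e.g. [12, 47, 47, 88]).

[1,1,1,1,1,2,3,4,4,4,5,5,6,6,7,7,7,7,7,8,8,9,9,10,10,10,11,16]

Per-enzyme occurrences:
  VbrIX (GACC, off=1): starts [21, 51, 75, 95, 118, 147, 161] → cuts [22, 52, 76, 96, 119, 148, 162]
  PtaIII (TGCA, off=2): starts [16, 40, 56, 63, 87, 102, 107, 130, 152, 169] → cuts [1, 18, 42, 58, 65, 89, 104, 109, 132, 154]
  SqiI (GCAT, off=0): starts [41, 60, 79, 88, 103, 108, 131] → cuts [41, 60, 79, 88, 103, 108, 131]
  TgoI (AGATC, off=1): starts [10, 25, 32, 123] → cuts [11, 26, 33, 124]

All cut coordinates (distinct, sorted): [1, 11, 18, 22, 26, 33, 41, 42, 52, 58, 60, 65, 76, 79, 88, 89, 96, 103, 104, 108, 109, 119, 124, 131, 132, 148, 154, 162]

Fragments:
  1→11: 10 bp
  11→18: 7 bp
  18→22: 4 bp
  22→26: 4 bp
  26→33: 7 bp
  33→41: 8 bp
  41→42: 1 bp
  42→52: 10 bp
  52→58: 6 bp
  58→60: 2 bp
  60→65: 5 bp
  65→76: 11 bp
  76→79: 3 bp
  79→88: 9 bp
  88→89: 1 bp
  89→96: 7 bp
  96→103: 7 bp
  103→104: 1 bp
  104→108: 4 bp
  108→109: 1 bp
  109→119: 10 bp
  119→124: 5 bp
  124→131: 7 bp
  131→132: 1 bp
  132→148: 16 bp
  148→154: 6 bp
  154→162: 8 bp
  162→1 (wrap): 170-162+1 = 9 bp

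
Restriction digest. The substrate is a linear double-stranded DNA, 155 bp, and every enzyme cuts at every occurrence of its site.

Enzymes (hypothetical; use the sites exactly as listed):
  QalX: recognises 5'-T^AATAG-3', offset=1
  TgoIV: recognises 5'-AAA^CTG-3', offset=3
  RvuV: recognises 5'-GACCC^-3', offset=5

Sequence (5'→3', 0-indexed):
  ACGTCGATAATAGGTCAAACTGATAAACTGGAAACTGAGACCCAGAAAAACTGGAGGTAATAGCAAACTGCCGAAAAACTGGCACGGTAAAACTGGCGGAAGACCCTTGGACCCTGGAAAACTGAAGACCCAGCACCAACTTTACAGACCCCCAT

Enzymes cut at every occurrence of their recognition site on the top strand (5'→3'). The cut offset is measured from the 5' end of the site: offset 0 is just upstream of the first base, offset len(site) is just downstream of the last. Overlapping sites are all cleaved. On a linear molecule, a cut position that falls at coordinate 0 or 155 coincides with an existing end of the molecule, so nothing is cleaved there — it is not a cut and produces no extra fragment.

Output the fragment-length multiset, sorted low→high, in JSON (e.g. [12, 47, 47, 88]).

[4,7,7,7,8,8,8,8,9,9,10,11,11,14,14,20]

Site scan:
  QalX (TAATAG, off=1): starts [7, 57] → cuts [8, 58]
  TgoIV (AAACTG, off=3): starts [16, 24, 31, 47, 64, 75, 89, 118] → cuts [19, 27, 34, 50, 67, 78, 92, 121]
  RvuV (GACCC, off=5): starts [38, 101, 109, 126, 146] → cuts [43, 106, 114, 131, 151]

Pooled cuts: [8, 19, 27, 34, 43, 50, 58, 67, 78, 92, 106, 114, 121, 131, 151]

Fragment lengths:
  [0,8): 8 bp
  [8,19): 11 bp
  [19,27): 8 bp
  [27,34): 7 bp
  [34,43): 9 bp
  [43,50): 7 bp
  [50,58): 8 bp
  [58,67): 9 bp
  [67,78): 11 bp
  [78,92): 14 bp
  [92,106): 14 bp
  [106,114): 8 bp
  [114,121): 7 bp
  [121,131): 10 bp
  [131,151): 20 bp
  [151,155): 4 bp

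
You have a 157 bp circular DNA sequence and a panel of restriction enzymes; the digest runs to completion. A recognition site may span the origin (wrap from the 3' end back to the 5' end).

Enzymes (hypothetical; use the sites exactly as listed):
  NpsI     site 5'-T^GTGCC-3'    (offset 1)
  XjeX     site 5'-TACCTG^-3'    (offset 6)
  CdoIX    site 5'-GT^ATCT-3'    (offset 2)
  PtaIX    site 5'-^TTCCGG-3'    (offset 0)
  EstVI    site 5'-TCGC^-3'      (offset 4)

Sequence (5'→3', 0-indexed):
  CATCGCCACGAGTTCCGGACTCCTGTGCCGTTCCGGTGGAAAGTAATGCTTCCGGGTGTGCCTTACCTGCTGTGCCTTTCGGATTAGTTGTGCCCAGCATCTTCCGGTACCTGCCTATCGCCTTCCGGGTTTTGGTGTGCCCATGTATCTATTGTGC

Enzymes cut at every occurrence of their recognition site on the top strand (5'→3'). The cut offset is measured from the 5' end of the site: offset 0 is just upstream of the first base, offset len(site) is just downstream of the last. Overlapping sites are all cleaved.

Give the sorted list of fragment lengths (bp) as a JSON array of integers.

[1,2,6,6,7,8,8,10,10,12,12,12,12,14,18,19]

Site scan:
  NpsI TGTGCC/1: at [23, 56, 70, 88, 135, 152] ⇒ [24, 57, 71, 89, 136, 153]
  XjeX TACCTG/6: at [63, 107] ⇒ [69, 113]
  CdoIX GTATCT/2: at [144] ⇒ [146]
  PtaIX TTCCGG/0: at [12, 30, 49, 101, 122] ⇒ [12, 30, 49, 101, 122]
  EstVI TCGC/4: at [2, 117] ⇒ [6, 121]

Pooled cuts: [6, 12, 24, 30, 49, 57, 69, 71, 89, 101, 113, 121, 122, 136, 146, 153]

Fragment lengths:
  6→12: 6 bp
  12→24: 12 bp
  24→30: 6 bp
  30→49: 19 bp
  49→57: 8 bp
  57→69: 12 bp
  69→71: 2 bp
  71→89: 18 bp
  89→101: 12 bp
  101→113: 12 bp
  113→121: 8 bp
  121→122: 1 bp
  122→136: 14 bp
  136→146: 10 bp
  146→153: 7 bp
  153→6 (wrap): 157-153+6 = 10 bp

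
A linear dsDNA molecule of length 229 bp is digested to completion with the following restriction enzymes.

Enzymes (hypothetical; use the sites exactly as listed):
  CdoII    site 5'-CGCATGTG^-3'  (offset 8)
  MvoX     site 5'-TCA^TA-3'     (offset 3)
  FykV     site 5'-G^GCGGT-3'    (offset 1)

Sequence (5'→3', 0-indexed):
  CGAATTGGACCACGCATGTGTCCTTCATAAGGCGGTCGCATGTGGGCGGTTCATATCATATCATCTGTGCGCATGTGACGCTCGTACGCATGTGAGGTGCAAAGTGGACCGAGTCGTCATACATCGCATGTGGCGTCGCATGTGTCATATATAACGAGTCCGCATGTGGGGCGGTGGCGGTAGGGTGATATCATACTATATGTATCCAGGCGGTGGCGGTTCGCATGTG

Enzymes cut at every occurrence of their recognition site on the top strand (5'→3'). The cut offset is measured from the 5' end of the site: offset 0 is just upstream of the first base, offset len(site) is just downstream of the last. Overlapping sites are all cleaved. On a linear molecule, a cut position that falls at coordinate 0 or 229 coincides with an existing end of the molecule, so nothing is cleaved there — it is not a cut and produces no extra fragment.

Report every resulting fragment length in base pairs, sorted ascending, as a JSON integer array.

Per-enzyme occurrences:
  CdoII CGCATGTG/8: at [12, 36, 69, 86, 124, 136, 160, 221] ⇒ [20, 44, 77, 94, 132, 144, 168] (position 229 is a terminus of the linear molecule — no cut)
  MvoX TCATA/3: at [24, 50, 55, 116, 144, 190] ⇒ [27, 53, 58, 119, 147, 193]
  FykV GGCGGT/1: at [30, 44, 169, 175, 208, 214] ⇒ [31, 45, 170, 176, 209, 215]

Pooled cuts: [20, 27, 31, 44, 45, 53, 58, 77, 94, 119, 132, 144, 147, 168, 170, 176, 193, 209, 215]

Fragment lengths:
  [0,20): 20 bp
  [20,27): 7 bp
  [27,31): 4 bp
  [31,44): 13 bp
  [44,45): 1 bp
  [45,53): 8 bp
  [53,58): 5 bp
  [58,77): 19 bp
  [77,94): 17 bp
  [94,119): 25 bp
  [119,132): 13 bp
  [132,144): 12 bp
  [144,147): 3 bp
  [147,168): 21 bp
  [168,170): 2 bp
  [170,176): 6 bp
  [176,193): 17 bp
  [193,209): 16 bp
  [209,215): 6 bp
  [215,229): 14 bp

[1,2,3,4,5,6,6,7,8,12,13,13,14,16,17,17,19,20,21,25]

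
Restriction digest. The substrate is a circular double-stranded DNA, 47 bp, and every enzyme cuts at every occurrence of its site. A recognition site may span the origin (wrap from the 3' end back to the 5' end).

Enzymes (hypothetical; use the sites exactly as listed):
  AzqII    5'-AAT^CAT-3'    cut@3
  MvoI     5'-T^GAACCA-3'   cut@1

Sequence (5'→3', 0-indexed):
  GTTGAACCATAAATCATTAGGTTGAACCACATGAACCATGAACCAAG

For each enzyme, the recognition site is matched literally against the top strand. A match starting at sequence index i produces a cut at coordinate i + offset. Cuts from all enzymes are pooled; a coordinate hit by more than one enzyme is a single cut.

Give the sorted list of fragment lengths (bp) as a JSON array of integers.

Scan for sites:
  AzqII AATCAT/3: at [11] ⇒ [14]
  MvoI TGAACCA/1: at [2, 22, 31, 38] ⇒ [3, 23, 32, 39]

Pooled cuts: [3, 14, 23, 32, 39]

Fragments:
  3→14: 11 bp
  14→23: 9 bp
  23→32: 9 bp
  32→39: 7 bp
  39→3 (wrap): 47-39+3 = 11 bp

[7,9,9,11,11]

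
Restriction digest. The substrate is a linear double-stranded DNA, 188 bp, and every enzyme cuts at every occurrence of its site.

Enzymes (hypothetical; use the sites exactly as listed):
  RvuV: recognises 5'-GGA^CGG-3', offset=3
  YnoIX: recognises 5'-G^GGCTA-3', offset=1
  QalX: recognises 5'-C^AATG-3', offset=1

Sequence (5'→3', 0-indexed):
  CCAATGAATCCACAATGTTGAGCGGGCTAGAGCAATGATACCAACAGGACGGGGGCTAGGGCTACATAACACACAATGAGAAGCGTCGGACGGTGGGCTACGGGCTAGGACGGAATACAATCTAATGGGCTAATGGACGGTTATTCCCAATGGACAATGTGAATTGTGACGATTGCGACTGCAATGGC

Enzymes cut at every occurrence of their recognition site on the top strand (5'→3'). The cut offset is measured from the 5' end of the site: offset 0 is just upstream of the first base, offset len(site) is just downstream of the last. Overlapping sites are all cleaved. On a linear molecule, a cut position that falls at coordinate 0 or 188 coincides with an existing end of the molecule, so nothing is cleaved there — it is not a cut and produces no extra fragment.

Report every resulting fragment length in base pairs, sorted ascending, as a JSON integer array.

[2,4,5,6,6,7,7,8,9,10,11,11,11,15,16,16,17,27]

Scan for sites:
  RvuV (GGACGG, off=3): starts [46, 87, 107, 134] → cuts [49, 90, 110, 137]
  YnoIX (GGGCTA, off=1): starts [23, 52, 58, 94, 101, 126] → cuts [24, 53, 59, 95, 102, 127]
  QalX (CAATG, off=1): starts [1, 12, 32, 73, 147, 154, 181] → cuts [2, 13, 33, 74, 148, 155, 182]

Pooled cuts: [2, 13, 24, 33, 49, 53, 59, 74, 90, 95, 102, 110, 127, 137, 148, 155, 182]

Fragment lengths:
  [0,2): 2 bp
  [2,13): 11 bp
  [13,24): 11 bp
  [24,33): 9 bp
  [33,49): 16 bp
  [49,53): 4 bp
  [53,59): 6 bp
  [59,74): 15 bp
  [74,90): 16 bp
  [90,95): 5 bp
  [95,102): 7 bp
  [102,110): 8 bp
  [110,127): 17 bp
  [127,137): 10 bp
  [137,148): 11 bp
  [148,155): 7 bp
  [155,182): 27 bp
  [182,188): 6 bp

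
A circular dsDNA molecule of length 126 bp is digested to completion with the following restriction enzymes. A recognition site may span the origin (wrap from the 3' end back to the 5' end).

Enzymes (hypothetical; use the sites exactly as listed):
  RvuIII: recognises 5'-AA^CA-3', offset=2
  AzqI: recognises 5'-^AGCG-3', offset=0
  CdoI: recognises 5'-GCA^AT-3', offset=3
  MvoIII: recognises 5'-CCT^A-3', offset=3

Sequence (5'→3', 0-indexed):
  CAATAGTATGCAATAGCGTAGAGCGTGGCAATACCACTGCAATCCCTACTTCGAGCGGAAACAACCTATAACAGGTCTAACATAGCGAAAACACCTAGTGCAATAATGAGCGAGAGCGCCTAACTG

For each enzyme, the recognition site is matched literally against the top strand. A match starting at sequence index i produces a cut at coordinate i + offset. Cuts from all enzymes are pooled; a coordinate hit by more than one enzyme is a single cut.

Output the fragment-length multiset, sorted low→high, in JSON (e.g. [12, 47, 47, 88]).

Per-enzyme occurrences:
  RvuIII (AACA, off=2): starts [59, 69, 78, 89] → cuts [61, 71, 80, 91]
  AzqI (AGCG, off=0): starts [14, 21, 53, 83, 108, 114] → cuts [14, 21, 53, 83, 108, 114]
  CdoI (GCAAT, off=3): starts [9, 27, 38, 99, 125] → cuts [2, 12, 30, 41, 102]
  MvoIII (CCTA, off=3): starts [44, 64, 93, 118] → cuts [47, 67, 96, 121]

Pooled cuts: [2, 12, 14, 21, 30, 41, 47, 53, 61, 67, 71, 80, 83, 91, 96, 102, 108, 114, 121]

Fragments:
  2→12: 10 bp
  12→14: 2 bp
  14→21: 7 bp
  21→30: 9 bp
  30→41: 11 bp
  41→47: 6 bp
  47→53: 6 bp
  53→61: 8 bp
  61→67: 6 bp
  67→71: 4 bp
  71→80: 9 bp
  80→83: 3 bp
  83→91: 8 bp
  91→96: 5 bp
  96→102: 6 bp
  102→108: 6 bp
  108→114: 6 bp
  114→121: 7 bp
  121→2 (wrap): 126-121+2 = 7 bp

[2,3,4,5,6,6,6,6,6,6,7,7,7,8,8,9,9,10,11]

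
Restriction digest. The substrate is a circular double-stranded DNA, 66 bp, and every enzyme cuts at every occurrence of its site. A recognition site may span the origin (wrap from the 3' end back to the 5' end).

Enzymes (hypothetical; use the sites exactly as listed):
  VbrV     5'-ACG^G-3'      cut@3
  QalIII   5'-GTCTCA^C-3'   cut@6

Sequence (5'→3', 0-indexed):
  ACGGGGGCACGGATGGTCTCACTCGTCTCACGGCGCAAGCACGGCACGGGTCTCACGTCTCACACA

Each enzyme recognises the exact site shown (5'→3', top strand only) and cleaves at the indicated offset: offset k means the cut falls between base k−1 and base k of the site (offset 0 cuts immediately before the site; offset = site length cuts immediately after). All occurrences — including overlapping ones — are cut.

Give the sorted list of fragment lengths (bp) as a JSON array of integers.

Scan for sites:
  VbrV ACGG/3: at [0, 8, 29, 40, 45] ⇒ [3, 11, 32, 43, 48]
  QalIII GTCTCAC/6: at [15, 24, 49, 56] ⇒ [21, 30, 55, 62]

All cut coordinates (distinct, sorted): [3, 11, 21, 30, 32, 43, 48, 55, 62]

Fragment lengths:
  3→11: 8 bp
  11→21: 10 bp
  21→30: 9 bp
  30→32: 2 bp
  32→43: 11 bp
  43→48: 5 bp
  48→55: 7 bp
  55→62: 7 bp
  62→3 (wrap): 66-62+3 = 7 bp

[2,5,7,7,7,8,9,10,11]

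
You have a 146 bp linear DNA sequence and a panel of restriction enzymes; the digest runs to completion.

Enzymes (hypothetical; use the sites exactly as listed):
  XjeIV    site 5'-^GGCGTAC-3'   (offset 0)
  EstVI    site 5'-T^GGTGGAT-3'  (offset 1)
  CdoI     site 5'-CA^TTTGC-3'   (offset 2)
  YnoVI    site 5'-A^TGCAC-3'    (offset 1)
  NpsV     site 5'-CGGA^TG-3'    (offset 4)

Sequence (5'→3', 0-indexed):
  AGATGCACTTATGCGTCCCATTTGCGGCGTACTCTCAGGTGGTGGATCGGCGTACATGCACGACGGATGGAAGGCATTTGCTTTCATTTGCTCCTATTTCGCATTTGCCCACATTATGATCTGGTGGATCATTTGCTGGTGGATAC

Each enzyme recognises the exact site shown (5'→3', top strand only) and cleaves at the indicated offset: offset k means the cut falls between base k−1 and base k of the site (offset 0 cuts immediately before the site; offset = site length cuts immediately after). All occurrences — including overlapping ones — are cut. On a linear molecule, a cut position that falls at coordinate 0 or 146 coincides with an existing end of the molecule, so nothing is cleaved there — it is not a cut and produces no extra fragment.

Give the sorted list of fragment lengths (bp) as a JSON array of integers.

Site scan:
  XjeIV GGCGTAC/0: at [25, 48] ⇒ [25, 48]
  EstVI TGGTGGAT/1: at [39, 121, 136] ⇒ [40, 122, 137]
  CdoI CATTTGC/2: at [18, 74, 84, 101, 129] ⇒ [20, 76, 86, 103, 131]
  YnoVI ATGCAC/1: at [2, 55] ⇒ [3, 56]
  NpsV CGGATG/4: at [63] ⇒ [67]

Pooled cuts: [3, 20, 25, 40, 48, 56, 67, 76, 86, 103, 122, 131, 137]

Fragments:
  [0,3): 3 bp
  [3,20): 17 bp
  [20,25): 5 bp
  [25,40): 15 bp
  [40,48): 8 bp
  [48,56): 8 bp
  [56,67): 11 bp
  [67,76): 9 bp
  [76,86): 10 bp
  [86,103): 17 bp
  [103,122): 19 bp
  [122,131): 9 bp
  [131,137): 6 bp
  [137,146): 9 bp

[3,5,6,8,8,9,9,9,10,11,15,17,17,19]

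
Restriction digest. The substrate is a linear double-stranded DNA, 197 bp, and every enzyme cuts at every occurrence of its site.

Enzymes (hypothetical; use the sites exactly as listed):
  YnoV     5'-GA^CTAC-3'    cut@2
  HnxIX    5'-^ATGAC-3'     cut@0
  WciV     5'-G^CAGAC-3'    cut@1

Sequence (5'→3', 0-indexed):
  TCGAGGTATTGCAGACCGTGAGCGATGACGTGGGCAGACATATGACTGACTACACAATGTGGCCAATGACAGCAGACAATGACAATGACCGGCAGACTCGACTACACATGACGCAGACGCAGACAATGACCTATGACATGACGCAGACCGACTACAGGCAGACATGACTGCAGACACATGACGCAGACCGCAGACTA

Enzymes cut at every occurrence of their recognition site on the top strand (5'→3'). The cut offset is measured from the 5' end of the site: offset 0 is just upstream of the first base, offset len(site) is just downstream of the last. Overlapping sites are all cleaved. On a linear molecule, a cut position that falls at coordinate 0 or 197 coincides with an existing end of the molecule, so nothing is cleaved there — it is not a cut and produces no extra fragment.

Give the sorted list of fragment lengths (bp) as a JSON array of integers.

[5,5,6,6,6,6,6,6,6,6,7,7,7,7,7,7,7,7,8,8,8,9,10,11,13,16]

Scan for sites:
  YnoV GACTAC/2: at [47, 99, 149] ⇒ [49, 101, 151]
  HnxIX ATGAC/0: at [24, 41, 65, 78, 84, 107, 125, 132, 137, 163, 177] ⇒ [24, 41, 65, 78, 84, 107, 125, 132, 137, 163, 177]
  WciV GCAGAC/1: at [10, 33, 71, 91, 112, 118, 142, 157, 169, 182, 189] ⇒ [11, 34, 72, 92, 113, 119, 143, 158, 170, 183, 190]

Pooled cuts: [11, 24, 34, 41, 49, 65, 72, 78, 84, 92, 101, 107, 113, 119, 125, 132, 137, 143, 151, 158, 163, 170, 177, 183, 190]

Fragment lengths:
  [0,11): 11 bp
  [11,24): 13 bp
  [24,34): 10 bp
  [34,41): 7 bp
  [41,49): 8 bp
  [49,65): 16 bp
  [65,72): 7 bp
  [72,78): 6 bp
  [78,84): 6 bp
  [84,92): 8 bp
  [92,101): 9 bp
  [101,107): 6 bp
  [107,113): 6 bp
  [113,119): 6 bp
  [119,125): 6 bp
  [125,132): 7 bp
  [132,137): 5 bp
  [137,143): 6 bp
  [143,151): 8 bp
  [151,158): 7 bp
  [158,163): 5 bp
  [163,170): 7 bp
  [170,177): 7 bp
  [177,183): 6 bp
  [183,190): 7 bp
  [190,197): 7 bp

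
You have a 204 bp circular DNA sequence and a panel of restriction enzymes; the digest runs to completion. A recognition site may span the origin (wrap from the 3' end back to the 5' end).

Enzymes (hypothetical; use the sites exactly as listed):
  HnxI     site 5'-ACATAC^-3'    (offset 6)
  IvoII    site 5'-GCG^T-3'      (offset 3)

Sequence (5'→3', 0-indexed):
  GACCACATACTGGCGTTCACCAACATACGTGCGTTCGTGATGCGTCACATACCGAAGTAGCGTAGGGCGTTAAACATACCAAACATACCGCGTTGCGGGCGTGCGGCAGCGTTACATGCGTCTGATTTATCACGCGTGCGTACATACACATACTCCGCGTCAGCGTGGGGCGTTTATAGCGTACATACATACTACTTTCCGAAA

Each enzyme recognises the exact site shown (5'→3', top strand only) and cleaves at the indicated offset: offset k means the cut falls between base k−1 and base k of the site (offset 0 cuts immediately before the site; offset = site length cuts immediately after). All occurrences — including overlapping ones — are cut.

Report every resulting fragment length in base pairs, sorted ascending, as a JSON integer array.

[4,4,4,5,5,6,6,6,7,7,7,7,8,9,9,9,9,10,10,10,11,13,16,22]

Per-enzyme occurrences:
  HnxI ACATAC/6: at [4, 22, 46, 73, 82, 141, 147, 182, 186] ⇒ [10, 28, 52, 79, 88, 147, 153, 188, 192]
  IvoII GCGT/3: at [12, 30, 41, 59, 66, 89, 98, 108, 117, 133, 137, 156, 162, 169, 178] ⇒ [15, 33, 44, 62, 69, 92, 101, 111, 120, 136, 140, 159, 165, 172, 181]

All cut coordinates (distinct, sorted): [10, 15, 28, 33, 44, 52, 62, 69, 79, 88, 92, 101, 111, 120, 136, 140, 147, 153, 159, 165, 172, 181, 188, 192]

Fragment lengths:
  10→15: 5 bp
  15→28: 13 bp
  28→33: 5 bp
  33→44: 11 bp
  44→52: 8 bp
  52→62: 10 bp
  62→69: 7 bp
  69→79: 10 bp
  79→88: 9 bp
  88→92: 4 bp
  92→101: 9 bp
  101→111: 10 bp
  111→120: 9 bp
  120→136: 16 bp
  136→140: 4 bp
  140→147: 7 bp
  147→153: 6 bp
  153→159: 6 bp
  159→165: 6 bp
  165→172: 7 bp
  172→181: 9 bp
  181→188: 7 bp
  188→192: 4 bp
  192→10 (wrap): 204-192+10 = 22 bp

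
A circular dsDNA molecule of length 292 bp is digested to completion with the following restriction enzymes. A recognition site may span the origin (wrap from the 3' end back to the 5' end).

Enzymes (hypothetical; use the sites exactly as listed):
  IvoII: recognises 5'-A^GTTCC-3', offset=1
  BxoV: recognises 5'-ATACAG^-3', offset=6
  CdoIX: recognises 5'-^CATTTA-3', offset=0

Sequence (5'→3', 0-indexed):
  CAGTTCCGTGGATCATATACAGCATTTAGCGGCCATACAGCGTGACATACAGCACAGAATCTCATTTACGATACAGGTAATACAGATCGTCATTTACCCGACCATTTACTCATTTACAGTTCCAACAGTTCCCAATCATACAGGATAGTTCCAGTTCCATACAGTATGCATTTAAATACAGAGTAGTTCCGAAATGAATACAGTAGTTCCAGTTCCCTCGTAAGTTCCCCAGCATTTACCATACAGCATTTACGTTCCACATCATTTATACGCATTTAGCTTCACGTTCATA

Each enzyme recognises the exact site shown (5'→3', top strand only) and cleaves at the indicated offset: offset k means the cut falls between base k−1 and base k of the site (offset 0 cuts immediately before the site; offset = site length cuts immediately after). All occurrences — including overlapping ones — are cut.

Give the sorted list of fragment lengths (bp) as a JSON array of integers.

[1,2,4,4,4,5,6,6,8,8,9,9,9,10,10,11,12,12,12,13,14,14,16,16,18,18,19,22]

Per-enzyme occurrences:
  IvoII AGTTCC/1: at [1, 117, 126, 146, 152, 184, 204, 210, 222] ⇒ [2, 118, 127, 147, 153, 185, 205, 211, 223]
  BxoV ATACAG/6: at [16, 34, 46, 70, 79, 137, 158, 175, 197, 240, 289] ⇒ [3, 22, 40, 52, 76, 85, 143, 164, 181, 203, 246]
  CdoIX CATTTA/0: at [22, 62, 90, 102, 110, 168, 232, 246, 262, 272] ⇒ [22, 62, 90, 102, 110, 168, 232, 246, 262, 272]

Pooled cuts: [2, 3, 22, 40, 52, 62, 76, 85, 90, 102, 110, 118, 127, 143, 147, 153, 164, 168, 181, 185, 203, 205, 211, 223, 232, 246, 262, 272]

Fragments:
  2→3: 1 bp
  3→22: 19 bp
  22→40: 18 bp
  40→52: 12 bp
  52→62: 10 bp
  62→76: 14 bp
  76→85: 9 bp
  85→90: 5 bp
  90→102: 12 bp
  102→110: 8 bp
  110→118: 8 bp
  118→127: 9 bp
  127→143: 16 bp
  143→147: 4 bp
  147→153: 6 bp
  153→164: 11 bp
  164→168: 4 bp
  168→181: 13 bp
  181→185: 4 bp
  185→203: 18 bp
  203→205: 2 bp
  205→211: 6 bp
  211→223: 12 bp
  223→232: 9 bp
  232→246: 14 bp
  246→262: 16 bp
  262→272: 10 bp
  272→2 (wrap): 292-272+2 = 22 bp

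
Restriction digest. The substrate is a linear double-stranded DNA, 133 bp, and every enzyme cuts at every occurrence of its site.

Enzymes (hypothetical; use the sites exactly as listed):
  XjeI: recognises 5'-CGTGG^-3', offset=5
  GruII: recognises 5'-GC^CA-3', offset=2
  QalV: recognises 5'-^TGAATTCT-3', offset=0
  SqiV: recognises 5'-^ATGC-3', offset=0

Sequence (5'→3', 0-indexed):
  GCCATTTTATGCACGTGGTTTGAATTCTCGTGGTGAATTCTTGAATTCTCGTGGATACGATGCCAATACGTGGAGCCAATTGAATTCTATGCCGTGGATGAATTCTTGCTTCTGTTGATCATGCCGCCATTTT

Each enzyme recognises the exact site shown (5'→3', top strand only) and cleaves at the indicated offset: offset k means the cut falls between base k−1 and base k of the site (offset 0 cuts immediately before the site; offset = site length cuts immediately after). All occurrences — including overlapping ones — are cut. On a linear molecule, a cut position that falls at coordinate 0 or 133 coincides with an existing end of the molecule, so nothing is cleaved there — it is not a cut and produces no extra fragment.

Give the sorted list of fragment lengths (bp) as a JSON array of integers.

[1,2,2,3,4,4,5,6,6,7,8,8,9,10,10,13,13,22]

Site scan:
  XjeI (CGTGG, off=5): starts [13, 28, 49, 68, 92] → cuts [18, 33, 54, 73, 97]
  GruII (GCCA, off=2): starts [0, 61, 74, 125] → cuts [2, 63, 76, 127]
  QalV (TGAATTCT, off=0): starts [20, 33, 41, 80, 98] → cuts [20, 33, 41, 80, 98]
  SqiV (ATGC, off=0): starts [8, 59, 88, 120] → cuts [8, 59, 88, 120]

All cut coordinates (distinct, sorted): [2, 8, 18, 20, 33, 41, 54, 59, 63, 73, 76, 80, 88, 97, 98, 120, 127]

Fragment lengths:
  [0,2): 2 bp
  [2,8): 6 bp
  [8,18): 10 bp
  [18,20): 2 bp
  [20,33): 13 bp
  [33,41): 8 bp
  [41,54): 13 bp
  [54,59): 5 bp
  [59,63): 4 bp
  [63,73): 10 bp
  [73,76): 3 bp
  [76,80): 4 bp
  [80,88): 8 bp
  [88,97): 9 bp
  [97,98): 1 bp
  [98,120): 22 bp
  [120,127): 7 bp
  [127,133): 6 bp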